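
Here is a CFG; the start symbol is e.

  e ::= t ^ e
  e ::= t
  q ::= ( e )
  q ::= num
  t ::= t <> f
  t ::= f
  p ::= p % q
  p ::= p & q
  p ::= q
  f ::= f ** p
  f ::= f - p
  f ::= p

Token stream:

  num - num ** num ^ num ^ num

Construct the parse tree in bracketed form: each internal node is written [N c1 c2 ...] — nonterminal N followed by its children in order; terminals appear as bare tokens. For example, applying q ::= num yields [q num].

e
t ^ e
f ^ e
f ** p ^ e
f - p ** p ^ e
p - p ** p ^ e
q - p ** p ^ e
num - p ** p ^ e
num - q ** p ^ e
num - num ** p ^ e
num - num ** q ^ e
num - num ** num ^ e
num - num ** num ^ t ^ e
num - num ** num ^ f ^ e
num - num ** num ^ p ^ e
num - num ** num ^ q ^ e
num - num ** num ^ num ^ e
num - num ** num ^ num ^ t
num - num ** num ^ num ^ f
num - num ** num ^ num ^ p
num - num ** num ^ num ^ q
num - num ** num ^ num ^ num

[e [t [f [f [f [p [q num]]] - [p [q num]]] ** [p [q num]]]] ^ [e [t [f [p [q num]]]] ^ [e [t [f [p [q num]]]]]]]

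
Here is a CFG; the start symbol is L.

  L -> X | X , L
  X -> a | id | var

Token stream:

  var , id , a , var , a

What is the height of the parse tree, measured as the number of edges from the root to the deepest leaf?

[L [X var] , [L [X id] , [L [X a] , [L [X var] , [L [X a]]]]]]

6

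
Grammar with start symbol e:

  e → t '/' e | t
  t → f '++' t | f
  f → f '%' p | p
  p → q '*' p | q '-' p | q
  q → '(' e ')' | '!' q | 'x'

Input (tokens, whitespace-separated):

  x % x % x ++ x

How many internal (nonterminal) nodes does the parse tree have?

15

[e [t [f [f [f [p [q x]]] % [p [q x]]] % [p [q x]]] ++ [t [f [p [q x]]]]]]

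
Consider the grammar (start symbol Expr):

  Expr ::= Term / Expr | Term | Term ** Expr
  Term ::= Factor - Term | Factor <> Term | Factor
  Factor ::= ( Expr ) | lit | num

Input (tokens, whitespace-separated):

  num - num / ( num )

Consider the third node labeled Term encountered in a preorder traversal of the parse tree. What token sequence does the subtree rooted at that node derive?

( num )

[Expr [Term [Factor num] - [Term [Factor num]]] / [Expr [Term [Factor ( [Expr [Term [Factor num]]] )]]]]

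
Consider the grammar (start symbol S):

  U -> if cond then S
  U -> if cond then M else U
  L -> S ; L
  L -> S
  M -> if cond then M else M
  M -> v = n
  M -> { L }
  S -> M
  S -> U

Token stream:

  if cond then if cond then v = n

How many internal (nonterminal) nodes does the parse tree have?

6

[S [U if cond then [S [U if cond then [S [M v = n]]]]]]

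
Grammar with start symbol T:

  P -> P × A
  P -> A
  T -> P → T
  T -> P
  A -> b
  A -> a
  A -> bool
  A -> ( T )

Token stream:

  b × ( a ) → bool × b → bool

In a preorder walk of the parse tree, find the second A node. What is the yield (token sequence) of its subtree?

[T [P [P [A b]] × [A ( [T [P [A a]]] )]] → [T [P [P [A bool]] × [A b]] → [T [P [A bool]]]]]

( a )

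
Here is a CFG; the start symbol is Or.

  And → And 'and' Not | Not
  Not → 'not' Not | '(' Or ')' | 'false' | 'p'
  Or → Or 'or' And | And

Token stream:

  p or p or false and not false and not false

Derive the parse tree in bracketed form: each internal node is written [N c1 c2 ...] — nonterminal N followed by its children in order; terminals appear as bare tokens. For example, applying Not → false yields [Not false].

[Or [Or [Or [And [Not p]]] or [And [Not p]]] or [And [And [And [Not false]] and [Not not [Not false]]] and [Not not [Not false]]]]

Or
Or or And
Or or And or And
And or And or And
Not or And or And
p or And or And
p or Not or And
p or p or And
p or p or And and Not
p or p or And and Not and Not
p or p or Not and Not and Not
p or p or false and Not and Not
p or p or false and not Not and Not
p or p or false and not false and Not
p or p or false and not false and not Not
p or p or false and not false and not false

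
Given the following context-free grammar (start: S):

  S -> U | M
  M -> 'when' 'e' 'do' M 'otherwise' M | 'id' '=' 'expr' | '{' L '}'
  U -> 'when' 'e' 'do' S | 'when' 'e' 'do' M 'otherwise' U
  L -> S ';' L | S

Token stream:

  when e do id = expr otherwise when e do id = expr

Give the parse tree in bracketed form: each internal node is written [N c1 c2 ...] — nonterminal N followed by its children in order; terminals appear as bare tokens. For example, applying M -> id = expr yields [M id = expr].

S
U
when e do M otherwise U
when e do id = expr otherwise U
when e do id = expr otherwise when e do S
when e do id = expr otherwise when e do M
when e do id = expr otherwise when e do id = expr

[S [U when e do [M id = expr] otherwise [U when e do [S [M id = expr]]]]]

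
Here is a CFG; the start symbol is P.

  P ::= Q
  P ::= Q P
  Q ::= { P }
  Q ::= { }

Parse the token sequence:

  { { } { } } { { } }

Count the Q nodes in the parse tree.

[P [Q { [P [Q { }] [P [Q { }]]] }] [P [Q { [P [Q { }]] }]]]

5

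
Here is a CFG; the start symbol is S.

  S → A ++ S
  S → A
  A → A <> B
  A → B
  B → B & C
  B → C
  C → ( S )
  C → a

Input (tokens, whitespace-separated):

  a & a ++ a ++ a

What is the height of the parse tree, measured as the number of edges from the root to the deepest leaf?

[S [A [B [B [C a]] & [C a]]] ++ [S [A [B [C a]]] ++ [S [A [B [C a]]]]]]

6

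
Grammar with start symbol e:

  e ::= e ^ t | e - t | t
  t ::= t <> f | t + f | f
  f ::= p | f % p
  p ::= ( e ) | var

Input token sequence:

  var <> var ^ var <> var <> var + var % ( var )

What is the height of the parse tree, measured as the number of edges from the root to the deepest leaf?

8

[e [e [t [t [f [p var]]] <> [f [p var]]]] ^ [t [t [t [t [f [p var]]] <> [f [p var]]] <> [f [p var]]] + [f [f [p var]] % [p ( [e [t [f [p var]]]] )]]]]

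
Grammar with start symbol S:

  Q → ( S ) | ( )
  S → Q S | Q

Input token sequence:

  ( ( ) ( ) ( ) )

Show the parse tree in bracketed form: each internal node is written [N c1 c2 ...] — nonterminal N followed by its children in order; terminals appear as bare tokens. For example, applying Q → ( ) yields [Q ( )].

[S [Q ( [S [Q ( )] [S [Q ( )] [S [Q ( )]]]] )]]

S
Q
( S )
( Q S )
( ( ) S )
( ( ) Q S )
( ( ) ( ) S )
( ( ) ( ) Q )
( ( ) ( ) ( ) )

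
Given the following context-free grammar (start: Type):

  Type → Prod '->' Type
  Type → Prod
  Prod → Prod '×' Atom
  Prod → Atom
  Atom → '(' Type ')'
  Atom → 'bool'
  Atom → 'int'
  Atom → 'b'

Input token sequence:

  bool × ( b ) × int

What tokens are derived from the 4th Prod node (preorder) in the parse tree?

[Type [Prod [Prod [Prod [Atom bool]] × [Atom ( [Type [Prod [Atom b]]] )]] × [Atom int]]]

b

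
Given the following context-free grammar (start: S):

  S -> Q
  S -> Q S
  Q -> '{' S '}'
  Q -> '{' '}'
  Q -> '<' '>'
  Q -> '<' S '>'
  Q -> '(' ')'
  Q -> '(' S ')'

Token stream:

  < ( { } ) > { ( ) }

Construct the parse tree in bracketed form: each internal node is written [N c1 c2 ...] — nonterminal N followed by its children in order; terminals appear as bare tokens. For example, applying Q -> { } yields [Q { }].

[S [Q < [S [Q ( [S [Q { }]] )]] >] [S [Q { [S [Q ( )]] }]]]

S
Q S
< S > S
< Q > S
< ( S ) > S
< ( Q ) > S
< ( { } ) > S
< ( { } ) > Q
< ( { } ) > { S }
< ( { } ) > { Q }
< ( { } ) > { ( ) }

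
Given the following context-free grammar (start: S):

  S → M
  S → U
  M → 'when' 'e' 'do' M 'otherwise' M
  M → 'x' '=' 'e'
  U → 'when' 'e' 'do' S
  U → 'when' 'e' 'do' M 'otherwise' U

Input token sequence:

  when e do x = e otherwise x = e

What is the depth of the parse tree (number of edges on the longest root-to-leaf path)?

[S [M when e do [M x = e] otherwise [M x = e]]]

3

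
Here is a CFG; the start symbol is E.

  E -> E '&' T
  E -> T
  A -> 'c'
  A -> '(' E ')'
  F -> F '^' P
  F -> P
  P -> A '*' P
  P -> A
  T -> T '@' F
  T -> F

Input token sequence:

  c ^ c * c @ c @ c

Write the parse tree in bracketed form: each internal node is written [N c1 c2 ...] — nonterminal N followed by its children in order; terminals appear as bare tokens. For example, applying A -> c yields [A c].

[E [T [T [T [F [F [P [A c]]] ^ [P [A c] * [P [A c]]]]] @ [F [P [A c]]]] @ [F [P [A c]]]]]

E
T
T @ F
T @ F @ F
F @ F @ F
F ^ P @ F @ F
P ^ P @ F @ F
A ^ P @ F @ F
c ^ P @ F @ F
c ^ A * P @ F @ F
c ^ c * P @ F @ F
c ^ c * A @ F @ F
c ^ c * c @ F @ F
c ^ c * c @ P @ F
c ^ c * c @ A @ F
c ^ c * c @ c @ F
c ^ c * c @ c @ P
c ^ c * c @ c @ A
c ^ c * c @ c @ c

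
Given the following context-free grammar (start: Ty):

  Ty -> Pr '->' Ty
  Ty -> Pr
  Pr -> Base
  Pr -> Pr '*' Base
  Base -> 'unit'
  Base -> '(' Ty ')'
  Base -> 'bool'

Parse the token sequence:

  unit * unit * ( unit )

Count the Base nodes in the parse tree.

4

[Ty [Pr [Pr [Pr [Base unit]] * [Base unit]] * [Base ( [Ty [Pr [Base unit]]] )]]]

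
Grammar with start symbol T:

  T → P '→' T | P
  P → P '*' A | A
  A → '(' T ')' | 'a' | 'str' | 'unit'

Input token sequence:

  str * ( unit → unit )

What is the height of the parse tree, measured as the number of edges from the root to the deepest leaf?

[T [P [P [A str]] * [A ( [T [P [A unit]] → [T [P [A unit]]]] )]]]

7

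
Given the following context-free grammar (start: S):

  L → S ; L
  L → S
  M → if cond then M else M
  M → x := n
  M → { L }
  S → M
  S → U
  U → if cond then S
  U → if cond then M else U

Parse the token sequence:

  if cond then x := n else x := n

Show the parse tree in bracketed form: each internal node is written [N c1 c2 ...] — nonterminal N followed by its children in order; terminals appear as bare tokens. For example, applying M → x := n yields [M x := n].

S
M
if cond then M else M
if cond then x := n else M
if cond then x := n else x := n

[S [M if cond then [M x := n] else [M x := n]]]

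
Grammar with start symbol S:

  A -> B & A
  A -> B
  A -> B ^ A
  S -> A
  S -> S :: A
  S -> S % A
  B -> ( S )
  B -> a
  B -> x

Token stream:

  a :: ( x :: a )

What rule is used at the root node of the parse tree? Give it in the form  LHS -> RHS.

S -> S :: A

[S [S [A [B a]]] :: [A [B ( [S [S [A [B x]]] :: [A [B a]]] )]]]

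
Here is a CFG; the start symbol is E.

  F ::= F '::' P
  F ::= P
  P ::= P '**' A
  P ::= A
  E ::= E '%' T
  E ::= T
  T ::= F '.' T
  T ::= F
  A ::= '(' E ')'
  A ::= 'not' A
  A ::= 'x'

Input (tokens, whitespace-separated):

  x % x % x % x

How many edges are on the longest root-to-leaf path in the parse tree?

[E [E [E [E [T [F [P [A x]]]]] % [T [F [P [A x]]]]] % [T [F [P [A x]]]]] % [T [F [P [A x]]]]]

8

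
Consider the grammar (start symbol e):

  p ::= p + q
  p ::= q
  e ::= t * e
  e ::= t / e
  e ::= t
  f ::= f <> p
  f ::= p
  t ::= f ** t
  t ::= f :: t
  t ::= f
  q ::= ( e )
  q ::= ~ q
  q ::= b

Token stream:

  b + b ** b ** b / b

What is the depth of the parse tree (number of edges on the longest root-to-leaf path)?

[e [t [f [p [p [q b]] + [q b]]] ** [t [f [p [q b]]] ** [t [f [p [q b]]]]]] / [e [t [f [p [q b]]]]]]

7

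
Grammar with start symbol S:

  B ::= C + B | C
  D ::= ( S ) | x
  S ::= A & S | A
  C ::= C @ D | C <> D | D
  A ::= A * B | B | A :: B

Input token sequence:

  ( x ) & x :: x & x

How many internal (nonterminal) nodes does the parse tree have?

24

[S [A [B [C [D ( [S [A [B [C [D x]]]]] )]]]] & [S [A [A [B [C [D x]]]] :: [B [C [D x]]]] & [S [A [B [C [D x]]]]]]]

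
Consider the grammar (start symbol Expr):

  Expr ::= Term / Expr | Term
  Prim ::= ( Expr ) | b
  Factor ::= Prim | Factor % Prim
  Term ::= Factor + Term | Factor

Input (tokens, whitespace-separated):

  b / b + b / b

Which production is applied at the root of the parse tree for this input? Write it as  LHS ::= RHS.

Expr ::= Term / Expr

[Expr [Term [Factor [Prim b]]] / [Expr [Term [Factor [Prim b]] + [Term [Factor [Prim b]]]] / [Expr [Term [Factor [Prim b]]]]]]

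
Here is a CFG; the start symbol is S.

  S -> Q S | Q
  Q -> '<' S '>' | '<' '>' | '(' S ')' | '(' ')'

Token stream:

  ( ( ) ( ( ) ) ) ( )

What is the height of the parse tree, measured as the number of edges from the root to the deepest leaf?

[S [Q ( [S [Q ( )] [S [Q ( [S [Q ( )]] )]]] )] [S [Q ( )]]]

7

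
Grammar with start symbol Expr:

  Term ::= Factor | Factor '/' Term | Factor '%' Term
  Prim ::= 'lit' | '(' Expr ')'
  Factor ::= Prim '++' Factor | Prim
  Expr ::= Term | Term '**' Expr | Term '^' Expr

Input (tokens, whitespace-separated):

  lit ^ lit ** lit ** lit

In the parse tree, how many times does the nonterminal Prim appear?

[Expr [Term [Factor [Prim lit]]] ^ [Expr [Term [Factor [Prim lit]]] ** [Expr [Term [Factor [Prim lit]]] ** [Expr [Term [Factor [Prim lit]]]]]]]

4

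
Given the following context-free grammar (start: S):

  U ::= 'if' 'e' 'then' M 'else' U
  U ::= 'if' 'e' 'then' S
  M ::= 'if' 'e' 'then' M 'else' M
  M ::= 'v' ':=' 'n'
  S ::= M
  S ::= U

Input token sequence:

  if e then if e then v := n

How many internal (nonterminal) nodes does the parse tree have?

6

[S [U if e then [S [U if e then [S [M v := n]]]]]]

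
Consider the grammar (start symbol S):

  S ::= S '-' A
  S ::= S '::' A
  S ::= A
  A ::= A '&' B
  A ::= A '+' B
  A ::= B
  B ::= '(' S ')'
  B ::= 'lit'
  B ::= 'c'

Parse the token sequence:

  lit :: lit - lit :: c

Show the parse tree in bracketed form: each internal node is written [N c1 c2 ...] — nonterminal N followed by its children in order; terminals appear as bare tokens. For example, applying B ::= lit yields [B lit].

[S [S [S [S [A [B lit]]] :: [A [B lit]]] - [A [B lit]]] :: [A [B c]]]

S
S :: A
S - A :: A
S :: A - A :: A
A :: A - A :: A
B :: A - A :: A
lit :: A - A :: A
lit :: B - A :: A
lit :: lit - A :: A
lit :: lit - B :: A
lit :: lit - lit :: A
lit :: lit - lit :: B
lit :: lit - lit :: c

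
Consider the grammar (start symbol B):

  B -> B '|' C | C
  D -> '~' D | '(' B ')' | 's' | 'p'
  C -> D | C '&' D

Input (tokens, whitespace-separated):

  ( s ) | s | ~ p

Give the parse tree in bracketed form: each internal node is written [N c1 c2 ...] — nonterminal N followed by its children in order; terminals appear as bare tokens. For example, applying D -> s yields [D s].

[B [B [B [C [D ( [B [C [D s]]] )]]] | [C [D s]]] | [C [D ~ [D p]]]]

B
B | C
B | C | C
C | C | C
D | C | C
( B ) | C | C
( C ) | C | C
( D ) | C | C
( s ) | C | C
( s ) | D | C
( s ) | s | C
( s ) | s | D
( s ) | s | ~ D
( s ) | s | ~ p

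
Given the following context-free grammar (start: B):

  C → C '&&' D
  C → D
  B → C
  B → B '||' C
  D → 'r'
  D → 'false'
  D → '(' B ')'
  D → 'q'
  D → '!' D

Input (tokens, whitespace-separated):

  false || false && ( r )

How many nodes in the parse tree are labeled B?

[B [B [C [D false]]] || [C [C [D false]] && [D ( [B [C [D r]]] )]]]

3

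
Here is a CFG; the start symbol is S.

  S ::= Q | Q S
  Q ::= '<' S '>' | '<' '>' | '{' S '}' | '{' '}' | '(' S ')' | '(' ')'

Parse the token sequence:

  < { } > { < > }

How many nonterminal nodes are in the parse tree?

8

[S [Q < [S [Q { }]] >] [S [Q { [S [Q < >]] }]]]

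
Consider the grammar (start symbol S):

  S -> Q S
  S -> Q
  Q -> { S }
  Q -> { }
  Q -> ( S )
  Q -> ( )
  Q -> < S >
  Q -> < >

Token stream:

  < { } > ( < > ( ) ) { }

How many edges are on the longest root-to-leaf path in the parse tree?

6

[S [Q < [S [Q { }]] >] [S [Q ( [S [Q < >] [S [Q ( )]]] )] [S [Q { }]]]]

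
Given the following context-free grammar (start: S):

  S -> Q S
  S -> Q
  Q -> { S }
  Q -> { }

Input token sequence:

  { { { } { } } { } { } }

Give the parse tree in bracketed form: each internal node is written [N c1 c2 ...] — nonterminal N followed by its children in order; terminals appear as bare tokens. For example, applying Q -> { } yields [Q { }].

[S [Q { [S [Q { [S [Q { }] [S [Q { }]]] }] [S [Q { }] [S [Q { }]]]] }]]

S
Q
{ S }
{ Q S }
{ { S } S }
{ { Q S } S }
{ { { } S } S }
{ { { } Q } S }
{ { { } { } } S }
{ { { } { } } Q S }
{ { { } { } } { } S }
{ { { } { } } { } Q }
{ { { } { } } { } { } }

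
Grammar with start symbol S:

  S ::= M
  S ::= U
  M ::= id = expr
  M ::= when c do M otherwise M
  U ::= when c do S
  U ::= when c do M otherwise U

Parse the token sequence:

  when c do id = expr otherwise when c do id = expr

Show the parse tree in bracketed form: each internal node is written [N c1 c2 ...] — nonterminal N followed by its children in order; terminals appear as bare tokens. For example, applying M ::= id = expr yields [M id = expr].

S
U
when c do M otherwise U
when c do id = expr otherwise U
when c do id = expr otherwise when c do S
when c do id = expr otherwise when c do M
when c do id = expr otherwise when c do id = expr

[S [U when c do [M id = expr] otherwise [U when c do [S [M id = expr]]]]]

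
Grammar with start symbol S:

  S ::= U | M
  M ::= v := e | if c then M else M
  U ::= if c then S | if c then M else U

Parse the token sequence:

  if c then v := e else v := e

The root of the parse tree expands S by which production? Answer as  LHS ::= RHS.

S ::= M

[S [M if c then [M v := e] else [M v := e]]]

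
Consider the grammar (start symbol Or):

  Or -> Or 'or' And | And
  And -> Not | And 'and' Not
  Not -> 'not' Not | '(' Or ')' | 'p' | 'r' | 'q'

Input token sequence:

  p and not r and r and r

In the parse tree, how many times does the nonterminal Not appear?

5

[Or [And [And [And [And [Not p]] and [Not not [Not r]]] and [Not r]] and [Not r]]]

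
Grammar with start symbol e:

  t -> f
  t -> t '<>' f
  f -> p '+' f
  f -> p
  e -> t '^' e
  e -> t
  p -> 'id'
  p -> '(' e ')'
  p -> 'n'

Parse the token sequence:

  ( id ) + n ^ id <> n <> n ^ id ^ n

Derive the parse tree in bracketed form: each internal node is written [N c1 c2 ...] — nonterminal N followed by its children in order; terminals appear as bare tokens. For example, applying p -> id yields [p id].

[e [t [f [p ( [e [t [f [p id]]]] )] + [f [p n]]]] ^ [e [t [t [t [f [p id]]] <> [f [p n]]] <> [f [p n]]] ^ [e [t [f [p id]]] ^ [e [t [f [p n]]]]]]]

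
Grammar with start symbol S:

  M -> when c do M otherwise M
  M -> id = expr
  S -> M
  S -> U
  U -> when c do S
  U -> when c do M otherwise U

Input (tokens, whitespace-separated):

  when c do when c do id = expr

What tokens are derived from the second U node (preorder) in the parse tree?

when c do id = expr

[S [U when c do [S [U when c do [S [M id = expr]]]]]]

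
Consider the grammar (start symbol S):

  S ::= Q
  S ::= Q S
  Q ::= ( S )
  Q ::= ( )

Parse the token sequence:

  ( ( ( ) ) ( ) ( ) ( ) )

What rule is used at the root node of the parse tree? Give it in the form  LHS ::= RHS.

S ::= Q

[S [Q ( [S [Q ( [S [Q ( )]] )] [S [Q ( )] [S [Q ( )] [S [Q ( )]]]]] )]]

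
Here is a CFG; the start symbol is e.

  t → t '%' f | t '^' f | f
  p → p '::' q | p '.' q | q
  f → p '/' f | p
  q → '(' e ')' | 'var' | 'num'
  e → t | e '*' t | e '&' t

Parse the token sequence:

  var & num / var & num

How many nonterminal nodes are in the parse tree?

[e [e [e [t [f [p [q var]]]]] & [t [f [p [q num]] / [f [p [q var]]]]]] & [t [f [p [q num]]]]]

18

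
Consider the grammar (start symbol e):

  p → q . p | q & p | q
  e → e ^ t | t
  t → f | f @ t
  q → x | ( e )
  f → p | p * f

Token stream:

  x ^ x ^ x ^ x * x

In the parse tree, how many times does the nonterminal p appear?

[e [e [e [e [t [f [p [q x]]]]] ^ [t [f [p [q x]]]]] ^ [t [f [p [q x]]]]] ^ [t [f [p [q x]] * [f [p [q x]]]]]]

5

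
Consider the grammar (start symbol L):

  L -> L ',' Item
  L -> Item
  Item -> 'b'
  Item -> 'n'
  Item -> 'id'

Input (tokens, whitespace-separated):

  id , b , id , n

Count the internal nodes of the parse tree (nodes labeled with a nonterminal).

[L [L [L [L [Item id]] , [Item b]] , [Item id]] , [Item n]]

8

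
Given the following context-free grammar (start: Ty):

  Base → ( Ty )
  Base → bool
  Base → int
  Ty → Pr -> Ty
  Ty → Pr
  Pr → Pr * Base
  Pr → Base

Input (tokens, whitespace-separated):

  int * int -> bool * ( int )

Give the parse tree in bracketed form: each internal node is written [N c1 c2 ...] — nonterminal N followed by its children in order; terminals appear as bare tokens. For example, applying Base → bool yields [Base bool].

Ty
Pr -> Ty
Pr * Base -> Ty
Base * Base -> Ty
int * Base -> Ty
int * int -> Ty
int * int -> Pr
int * int -> Pr * Base
int * int -> Base * Base
int * int -> bool * Base
int * int -> bool * ( Ty )
int * int -> bool * ( Pr )
int * int -> bool * ( Base )
int * int -> bool * ( int )

[Ty [Pr [Pr [Base int]] * [Base int]] -> [Ty [Pr [Pr [Base bool]] * [Base ( [Ty [Pr [Base int]]] )]]]]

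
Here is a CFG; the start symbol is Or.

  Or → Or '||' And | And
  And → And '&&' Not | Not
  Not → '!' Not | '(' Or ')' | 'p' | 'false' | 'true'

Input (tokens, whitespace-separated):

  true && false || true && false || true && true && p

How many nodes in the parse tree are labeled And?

[Or [Or [Or [And [And [Not true]] && [Not false]]] || [And [And [Not true]] && [Not false]]] || [And [And [And [Not true]] && [Not true]] && [Not p]]]

7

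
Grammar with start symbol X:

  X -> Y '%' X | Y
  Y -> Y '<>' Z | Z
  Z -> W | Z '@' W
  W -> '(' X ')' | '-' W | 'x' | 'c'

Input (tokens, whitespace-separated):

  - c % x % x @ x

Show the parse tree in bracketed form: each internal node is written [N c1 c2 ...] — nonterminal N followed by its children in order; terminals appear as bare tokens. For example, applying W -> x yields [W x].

[X [Y [Z [W - [W c]]]] % [X [Y [Z [W x]]] % [X [Y [Z [Z [W x]] @ [W x]]]]]]

X
Y % X
Z % X
W % X
- W % X
- c % X
- c % Y % X
- c % Z % X
- c % W % X
- c % x % X
- c % x % Y
- c % x % Z
- c % x % Z @ W
- c % x % W @ W
- c % x % x @ W
- c % x % x @ x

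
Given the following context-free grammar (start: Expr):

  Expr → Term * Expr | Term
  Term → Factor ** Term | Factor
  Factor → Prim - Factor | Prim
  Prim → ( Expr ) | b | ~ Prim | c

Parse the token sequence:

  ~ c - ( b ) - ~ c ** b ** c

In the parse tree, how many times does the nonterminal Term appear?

[Expr [Term [Factor [Prim ~ [Prim c]] - [Factor [Prim ( [Expr [Term [Factor [Prim b]]]] )] - [Factor [Prim ~ [Prim c]]]]] ** [Term [Factor [Prim b]] ** [Term [Factor [Prim c]]]]]]

4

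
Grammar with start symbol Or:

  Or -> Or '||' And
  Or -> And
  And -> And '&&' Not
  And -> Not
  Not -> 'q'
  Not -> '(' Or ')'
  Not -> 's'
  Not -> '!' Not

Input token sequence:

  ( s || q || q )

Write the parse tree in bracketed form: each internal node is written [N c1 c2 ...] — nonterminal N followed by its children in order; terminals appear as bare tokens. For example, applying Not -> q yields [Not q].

Or
And
Not
( Or )
( Or || And )
( Or || And || And )
( And || And || And )
( Not || And || And )
( s || And || And )
( s || Not || And )
( s || q || And )
( s || q || Not )
( s || q || q )

[Or [And [Not ( [Or [Or [Or [And [Not s]]] || [And [Not q]]] || [And [Not q]]] )]]]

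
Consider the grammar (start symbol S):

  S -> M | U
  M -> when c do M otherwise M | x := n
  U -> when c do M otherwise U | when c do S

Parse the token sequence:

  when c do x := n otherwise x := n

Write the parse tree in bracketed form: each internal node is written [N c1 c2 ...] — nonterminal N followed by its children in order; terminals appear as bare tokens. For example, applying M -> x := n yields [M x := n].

S
M
when c do M otherwise M
when c do x := n otherwise M
when c do x := n otherwise x := n

[S [M when c do [M x := n] otherwise [M x := n]]]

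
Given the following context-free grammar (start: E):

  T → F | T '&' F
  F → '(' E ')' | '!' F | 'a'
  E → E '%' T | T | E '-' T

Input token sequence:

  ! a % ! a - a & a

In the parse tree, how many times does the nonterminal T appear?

4

[E [E [E [T [F ! [F a]]]] % [T [F ! [F a]]]] - [T [T [F a]] & [F a]]]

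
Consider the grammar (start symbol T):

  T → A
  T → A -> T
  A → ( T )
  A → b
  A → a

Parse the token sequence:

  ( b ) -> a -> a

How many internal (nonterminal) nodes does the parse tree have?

8

[T [A ( [T [A b]] )] -> [T [A a] -> [T [A a]]]]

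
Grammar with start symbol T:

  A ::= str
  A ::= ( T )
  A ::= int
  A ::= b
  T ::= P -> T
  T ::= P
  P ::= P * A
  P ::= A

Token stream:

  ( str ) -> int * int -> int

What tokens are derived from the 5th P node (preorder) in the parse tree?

[T [P [A ( [T [P [A str]]] )]] -> [T [P [P [A int]] * [A int]] -> [T [P [A int]]]]]

int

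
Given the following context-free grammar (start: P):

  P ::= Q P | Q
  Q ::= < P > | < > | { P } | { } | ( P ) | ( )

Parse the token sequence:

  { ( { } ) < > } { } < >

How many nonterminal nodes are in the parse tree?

12

[P [Q { [P [Q ( [P [Q { }]] )] [P [Q < >]]] }] [P [Q { }] [P [Q < >]]]]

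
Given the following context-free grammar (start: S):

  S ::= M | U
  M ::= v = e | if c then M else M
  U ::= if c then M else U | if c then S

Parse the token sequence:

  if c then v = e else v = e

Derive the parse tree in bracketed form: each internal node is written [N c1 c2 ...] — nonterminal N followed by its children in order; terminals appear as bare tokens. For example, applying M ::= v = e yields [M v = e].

S
M
if c then M else M
if c then v = e else M
if c then v = e else v = e

[S [M if c then [M v = e] else [M v = e]]]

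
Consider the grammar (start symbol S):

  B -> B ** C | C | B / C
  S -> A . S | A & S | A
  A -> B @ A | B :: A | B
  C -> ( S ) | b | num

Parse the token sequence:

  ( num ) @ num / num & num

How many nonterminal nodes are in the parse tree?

17

[S [A [B [C ( [S [A [B [C num]]]] )]] @ [A [B [B [C num]] / [C num]]]] & [S [A [B [C num]]]]]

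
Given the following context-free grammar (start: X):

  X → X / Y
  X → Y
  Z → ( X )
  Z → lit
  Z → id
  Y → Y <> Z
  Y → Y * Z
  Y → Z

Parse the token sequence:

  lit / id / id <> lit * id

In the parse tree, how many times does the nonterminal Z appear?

[X [X [X [Y [Z lit]]] / [Y [Z id]]] / [Y [Y [Y [Z id]] <> [Z lit]] * [Z id]]]

5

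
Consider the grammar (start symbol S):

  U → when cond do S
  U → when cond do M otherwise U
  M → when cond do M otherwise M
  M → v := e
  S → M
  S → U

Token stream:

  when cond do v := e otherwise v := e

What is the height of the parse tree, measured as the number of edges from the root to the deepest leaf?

[S [M when cond do [M v := e] otherwise [M v := e]]]

3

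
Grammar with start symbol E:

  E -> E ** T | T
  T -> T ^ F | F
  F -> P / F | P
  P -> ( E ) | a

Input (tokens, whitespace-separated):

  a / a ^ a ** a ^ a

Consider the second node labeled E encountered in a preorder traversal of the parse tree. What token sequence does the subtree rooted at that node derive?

a / a ^ a

[E [E [T [T [F [P a] / [F [P a]]]] ^ [F [P a]]]] ** [T [T [F [P a]]] ^ [F [P a]]]]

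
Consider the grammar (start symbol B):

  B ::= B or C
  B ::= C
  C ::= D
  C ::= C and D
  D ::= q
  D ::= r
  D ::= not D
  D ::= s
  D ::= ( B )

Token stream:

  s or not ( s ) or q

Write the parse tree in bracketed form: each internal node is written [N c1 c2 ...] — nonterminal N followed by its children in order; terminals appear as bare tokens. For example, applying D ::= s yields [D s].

[B [B [B [C [D s]]] or [C [D not [D ( [B [C [D s]]] )]]]] or [C [D q]]]

B
B or C
B or C or C
C or C or C
D or C or C
s or C or C
s or D or C
s or not D or C
s or not ( B ) or C
s or not ( C ) or C
s or not ( D ) or C
s or not ( s ) or C
s or not ( s ) or D
s or not ( s ) or q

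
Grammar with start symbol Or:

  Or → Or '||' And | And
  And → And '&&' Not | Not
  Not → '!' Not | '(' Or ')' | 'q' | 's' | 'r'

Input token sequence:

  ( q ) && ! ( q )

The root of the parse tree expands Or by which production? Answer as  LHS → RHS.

[Or [And [And [Not ( [Or [And [Not q]]] )]] && [Not ! [Not ( [Or [And [Not q]]] )]]]]

Or → And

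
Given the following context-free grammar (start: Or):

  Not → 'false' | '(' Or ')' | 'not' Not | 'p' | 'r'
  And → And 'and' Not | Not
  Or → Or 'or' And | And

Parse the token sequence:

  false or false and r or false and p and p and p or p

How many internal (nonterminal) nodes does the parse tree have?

[Or [Or [Or [Or [And [Not false]]] or [And [And [Not false]] and [Not r]]] or [And [And [And [And [Not false]] and [Not p]] and [Not p]] and [Not p]]] or [And [Not p]]]

20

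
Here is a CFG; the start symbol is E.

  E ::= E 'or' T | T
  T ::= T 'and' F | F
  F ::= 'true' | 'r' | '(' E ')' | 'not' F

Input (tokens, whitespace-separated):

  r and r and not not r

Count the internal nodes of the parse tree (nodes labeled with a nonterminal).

[E [T [T [T [F r]] and [F r]] and [F not [F not [F r]]]]]

9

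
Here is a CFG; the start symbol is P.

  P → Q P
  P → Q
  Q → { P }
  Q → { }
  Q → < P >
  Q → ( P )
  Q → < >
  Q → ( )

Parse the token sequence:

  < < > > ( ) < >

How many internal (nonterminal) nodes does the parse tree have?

8

[P [Q < [P [Q < >]] >] [P [Q ( )] [P [Q < >]]]]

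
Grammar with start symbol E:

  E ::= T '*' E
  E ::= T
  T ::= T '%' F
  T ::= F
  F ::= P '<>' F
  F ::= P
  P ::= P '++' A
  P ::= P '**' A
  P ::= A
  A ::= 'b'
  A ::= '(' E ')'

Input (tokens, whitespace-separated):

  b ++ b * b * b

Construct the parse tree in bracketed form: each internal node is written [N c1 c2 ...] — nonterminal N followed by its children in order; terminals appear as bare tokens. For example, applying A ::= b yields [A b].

[E [T [F [P [P [A b]] ++ [A b]]]] * [E [T [F [P [A b]]]] * [E [T [F [P [A b]]]]]]]

E
T * E
F * E
P * E
P ++ A * E
A ++ A * E
b ++ A * E
b ++ b * E
b ++ b * T * E
b ++ b * F * E
b ++ b * P * E
b ++ b * A * E
b ++ b * b * E
b ++ b * b * T
b ++ b * b * F
b ++ b * b * P
b ++ b * b * A
b ++ b * b * b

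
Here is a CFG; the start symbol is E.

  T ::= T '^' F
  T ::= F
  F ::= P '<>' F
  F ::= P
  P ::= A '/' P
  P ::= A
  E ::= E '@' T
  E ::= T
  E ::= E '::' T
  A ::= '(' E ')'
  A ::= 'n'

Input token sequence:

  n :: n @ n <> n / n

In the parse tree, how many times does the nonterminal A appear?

[E [E [E [T [F [P [A n]]]]] :: [T [F [P [A n]]]]] @ [T [F [P [A n]] <> [F [P [A n] / [P [A n]]]]]]]

5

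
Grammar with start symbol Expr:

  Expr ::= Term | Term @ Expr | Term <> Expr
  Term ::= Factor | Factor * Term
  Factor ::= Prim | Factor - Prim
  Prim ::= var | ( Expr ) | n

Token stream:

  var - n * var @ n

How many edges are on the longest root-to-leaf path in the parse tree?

5

[Expr [Term [Factor [Factor [Prim var]] - [Prim n]] * [Term [Factor [Prim var]]]] @ [Expr [Term [Factor [Prim n]]]]]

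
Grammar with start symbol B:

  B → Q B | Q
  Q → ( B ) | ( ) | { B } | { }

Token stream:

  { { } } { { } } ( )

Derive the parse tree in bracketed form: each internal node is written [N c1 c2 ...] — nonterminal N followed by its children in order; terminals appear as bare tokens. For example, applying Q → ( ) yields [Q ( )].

[B [Q { [B [Q { }]] }] [B [Q { [B [Q { }]] }] [B [Q ( )]]]]

B
Q B
{ B } B
{ Q } B
{ { } } B
{ { } } Q B
{ { } } { B } B
{ { } } { Q } B
{ { } } { { } } B
{ { } } { { } } Q
{ { } } { { } } ( )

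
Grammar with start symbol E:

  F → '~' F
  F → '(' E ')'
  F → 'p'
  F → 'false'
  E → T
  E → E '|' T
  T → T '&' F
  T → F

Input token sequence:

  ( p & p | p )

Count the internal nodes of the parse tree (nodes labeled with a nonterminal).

11

[E [T [F ( [E [E [T [T [F p]] & [F p]]] | [T [F p]]] )]]]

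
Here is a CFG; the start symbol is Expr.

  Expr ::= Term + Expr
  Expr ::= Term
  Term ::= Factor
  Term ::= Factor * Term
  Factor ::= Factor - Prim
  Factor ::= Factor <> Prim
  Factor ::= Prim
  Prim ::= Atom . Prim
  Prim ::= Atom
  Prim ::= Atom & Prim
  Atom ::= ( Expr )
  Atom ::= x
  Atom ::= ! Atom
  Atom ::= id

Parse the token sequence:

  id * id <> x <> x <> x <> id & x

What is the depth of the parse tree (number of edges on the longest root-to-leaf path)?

[Expr [Term [Factor [Prim [Atom id]]] * [Term [Factor [Factor [Factor [Factor [Factor [Prim [Atom id]]] <> [Prim [Atom x]]] <> [Prim [Atom x]]] <> [Prim [Atom x]]] <> [Prim [Atom id] & [Prim [Atom x]]]]]]]

10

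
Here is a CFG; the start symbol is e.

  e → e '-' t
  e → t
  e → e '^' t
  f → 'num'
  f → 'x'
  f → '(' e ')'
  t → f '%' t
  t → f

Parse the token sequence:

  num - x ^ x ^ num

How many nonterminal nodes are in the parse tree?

[e [e [e [e [t [f num]]] - [t [f x]]] ^ [t [f x]]] ^ [t [f num]]]

12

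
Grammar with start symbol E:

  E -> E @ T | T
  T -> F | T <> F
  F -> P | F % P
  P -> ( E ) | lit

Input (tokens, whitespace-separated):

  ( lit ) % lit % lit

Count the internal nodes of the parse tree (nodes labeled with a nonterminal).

12

[E [T [F [F [F [P ( [E [T [F [P lit]]]] )]] % [P lit]] % [P lit]]]]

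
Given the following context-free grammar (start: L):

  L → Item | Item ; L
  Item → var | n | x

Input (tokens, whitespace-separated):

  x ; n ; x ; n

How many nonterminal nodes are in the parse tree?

8

[L [Item x] ; [L [Item n] ; [L [Item x] ; [L [Item n]]]]]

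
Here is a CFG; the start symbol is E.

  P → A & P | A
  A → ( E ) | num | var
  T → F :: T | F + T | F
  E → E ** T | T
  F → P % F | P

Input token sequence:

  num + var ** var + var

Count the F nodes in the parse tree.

[E [E [T [F [P [A num]]] + [T [F [P [A var]]]]]] ** [T [F [P [A var]]] + [T [F [P [A var]]]]]]

4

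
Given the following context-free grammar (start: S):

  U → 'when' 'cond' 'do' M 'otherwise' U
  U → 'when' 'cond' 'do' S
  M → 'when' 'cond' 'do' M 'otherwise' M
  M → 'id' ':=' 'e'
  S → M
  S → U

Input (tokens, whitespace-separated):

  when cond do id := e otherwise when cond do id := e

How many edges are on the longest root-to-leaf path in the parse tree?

[S [U when cond do [M id := e] otherwise [U when cond do [S [M id := e]]]]]

5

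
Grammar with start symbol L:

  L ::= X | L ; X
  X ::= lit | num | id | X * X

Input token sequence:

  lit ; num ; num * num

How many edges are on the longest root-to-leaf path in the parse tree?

[L [L [L [X lit]] ; [X num]] ; [X [X num] * [X num]]]

4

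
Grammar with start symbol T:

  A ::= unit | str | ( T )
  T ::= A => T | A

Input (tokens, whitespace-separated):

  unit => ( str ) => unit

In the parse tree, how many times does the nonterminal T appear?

[T [A unit] => [T [A ( [T [A str]] )] => [T [A unit]]]]

4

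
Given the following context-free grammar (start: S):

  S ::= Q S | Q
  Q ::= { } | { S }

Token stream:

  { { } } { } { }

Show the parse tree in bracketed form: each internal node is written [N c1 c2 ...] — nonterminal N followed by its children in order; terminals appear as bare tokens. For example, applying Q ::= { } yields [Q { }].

S
Q S
{ S } S
{ Q } S
{ { } } S
{ { } } Q S
{ { } } { } S
{ { } } { } Q
{ { } } { } { }

[S [Q { [S [Q { }]] }] [S [Q { }] [S [Q { }]]]]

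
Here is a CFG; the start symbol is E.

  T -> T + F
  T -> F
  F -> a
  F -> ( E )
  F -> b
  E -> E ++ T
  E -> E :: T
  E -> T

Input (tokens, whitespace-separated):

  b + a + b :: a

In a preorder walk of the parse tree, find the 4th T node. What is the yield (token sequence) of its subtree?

a

[E [E [T [T [T [F b]] + [F a]] + [F b]]] :: [T [F a]]]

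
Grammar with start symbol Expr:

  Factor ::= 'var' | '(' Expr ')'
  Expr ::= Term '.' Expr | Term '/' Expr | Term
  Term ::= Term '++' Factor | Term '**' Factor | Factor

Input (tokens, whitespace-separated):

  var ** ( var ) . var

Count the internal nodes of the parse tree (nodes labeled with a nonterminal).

11

[Expr [Term [Term [Factor var]] ** [Factor ( [Expr [Term [Factor var]]] )]] . [Expr [Term [Factor var]]]]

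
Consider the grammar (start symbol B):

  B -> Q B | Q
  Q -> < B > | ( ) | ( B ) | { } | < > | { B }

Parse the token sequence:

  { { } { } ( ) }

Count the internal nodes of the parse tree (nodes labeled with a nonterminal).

[B [Q { [B [Q { }] [B [Q { }] [B [Q ( )]]]] }]]

8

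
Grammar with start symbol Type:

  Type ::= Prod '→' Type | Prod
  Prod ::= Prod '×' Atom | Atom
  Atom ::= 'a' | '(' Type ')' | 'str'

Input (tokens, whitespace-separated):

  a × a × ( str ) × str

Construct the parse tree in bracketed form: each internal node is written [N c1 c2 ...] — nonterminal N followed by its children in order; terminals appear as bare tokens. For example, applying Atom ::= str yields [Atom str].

[Type [Prod [Prod [Prod [Prod [Atom a]] × [Atom a]] × [Atom ( [Type [Prod [Atom str]]] )]] × [Atom str]]]

Type
Prod
Prod × Atom
Prod × Atom × Atom
Prod × Atom × Atom × Atom
Atom × Atom × Atom × Atom
a × Atom × Atom × Atom
a × a × Atom × Atom
a × a × ( Type ) × Atom
a × a × ( Prod ) × Atom
a × a × ( Atom ) × Atom
a × a × ( str ) × Atom
a × a × ( str ) × str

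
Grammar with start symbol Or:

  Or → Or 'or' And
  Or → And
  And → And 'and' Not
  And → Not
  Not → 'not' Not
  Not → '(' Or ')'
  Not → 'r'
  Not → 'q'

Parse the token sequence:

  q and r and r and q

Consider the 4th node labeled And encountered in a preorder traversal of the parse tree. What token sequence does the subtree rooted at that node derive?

[Or [And [And [And [And [Not q]] and [Not r]] and [Not r]] and [Not q]]]

q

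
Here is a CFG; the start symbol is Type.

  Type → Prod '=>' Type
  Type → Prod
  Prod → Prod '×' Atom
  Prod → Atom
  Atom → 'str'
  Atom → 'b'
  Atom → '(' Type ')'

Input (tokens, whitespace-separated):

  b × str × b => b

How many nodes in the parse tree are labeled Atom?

4

[Type [Prod [Prod [Prod [Atom b]] × [Atom str]] × [Atom b]] => [Type [Prod [Atom b]]]]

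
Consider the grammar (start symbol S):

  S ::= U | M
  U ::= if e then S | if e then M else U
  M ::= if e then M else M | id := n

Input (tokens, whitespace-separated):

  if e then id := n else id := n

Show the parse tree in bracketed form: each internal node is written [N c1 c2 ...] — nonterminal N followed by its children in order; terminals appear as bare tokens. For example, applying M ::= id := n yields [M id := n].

[S [M if e then [M id := n] else [M id := n]]]

S
M
if e then M else M
if e then id := n else M
if e then id := n else id := n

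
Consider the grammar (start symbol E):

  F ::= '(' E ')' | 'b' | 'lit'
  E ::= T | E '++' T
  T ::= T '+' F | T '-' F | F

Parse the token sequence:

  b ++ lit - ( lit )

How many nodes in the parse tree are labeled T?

4

[E [E [T [F b]]] ++ [T [T [F lit]] - [F ( [E [T [F lit]]] )]]]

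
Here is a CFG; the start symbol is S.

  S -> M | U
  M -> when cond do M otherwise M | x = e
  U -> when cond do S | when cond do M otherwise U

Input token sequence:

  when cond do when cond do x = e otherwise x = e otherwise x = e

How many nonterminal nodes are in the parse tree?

6

[S [M when cond do [M when cond do [M x = e] otherwise [M x = e]] otherwise [M x = e]]]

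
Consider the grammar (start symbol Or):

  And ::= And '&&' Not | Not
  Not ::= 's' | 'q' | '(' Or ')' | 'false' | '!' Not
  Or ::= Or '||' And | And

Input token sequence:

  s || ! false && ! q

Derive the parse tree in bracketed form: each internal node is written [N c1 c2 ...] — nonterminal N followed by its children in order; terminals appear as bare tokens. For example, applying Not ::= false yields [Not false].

[Or [Or [And [Not s]]] || [And [And [Not ! [Not false]]] && [Not ! [Not q]]]]

Or
Or || And
And || And
Not || And
s || And
s || And && Not
s || Not && Not
s || ! Not && Not
s || ! false && Not
s || ! false && ! Not
s || ! false && ! q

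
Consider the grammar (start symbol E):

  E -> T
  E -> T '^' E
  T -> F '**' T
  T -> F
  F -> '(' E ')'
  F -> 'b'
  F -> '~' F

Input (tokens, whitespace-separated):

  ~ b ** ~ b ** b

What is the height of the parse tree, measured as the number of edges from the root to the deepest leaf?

[E [T [F ~ [F b]] ** [T [F ~ [F b]] ** [T [F b]]]]]

5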